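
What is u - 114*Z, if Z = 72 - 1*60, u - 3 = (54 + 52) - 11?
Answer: -1270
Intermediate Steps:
u = 98 (u = 3 + ((54 + 52) - 11) = 3 + (106 - 11) = 3 + 95 = 98)
Z = 12 (Z = 72 - 60 = 12)
u - 114*Z = 98 - 114*12 = 98 - 1368 = -1270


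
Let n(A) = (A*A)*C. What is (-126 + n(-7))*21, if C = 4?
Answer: 1470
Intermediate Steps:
n(A) = 4*A² (n(A) = (A*A)*4 = A²*4 = 4*A²)
(-126 + n(-7))*21 = (-126 + 4*(-7)²)*21 = (-126 + 4*49)*21 = (-126 + 196)*21 = 70*21 = 1470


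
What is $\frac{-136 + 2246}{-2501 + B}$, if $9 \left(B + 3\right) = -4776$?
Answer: $- \frac{3165}{4552} \approx -0.6953$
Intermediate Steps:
$B = - \frac{1601}{3}$ ($B = -3 + \frac{1}{9} \left(-4776\right) = -3 - \frac{1592}{3} = - \frac{1601}{3} \approx -533.67$)
$\frac{-136 + 2246}{-2501 + B} = \frac{-136 + 2246}{-2501 - \frac{1601}{3}} = \frac{2110}{- \frac{9104}{3}} = 2110 \left(- \frac{3}{9104}\right) = - \frac{3165}{4552}$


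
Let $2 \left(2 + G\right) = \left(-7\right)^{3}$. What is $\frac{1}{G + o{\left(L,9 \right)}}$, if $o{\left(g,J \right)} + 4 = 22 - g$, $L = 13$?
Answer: $- \frac{2}{337} \approx -0.0059347$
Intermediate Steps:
$o{\left(g,J \right)} = 18 - g$ ($o{\left(g,J \right)} = -4 - \left(-22 + g\right) = 18 - g$)
$G = - \frac{347}{2}$ ($G = -2 + \frac{\left(-7\right)^{3}}{2} = -2 + \frac{1}{2} \left(-343\right) = -2 - \frac{343}{2} = - \frac{347}{2} \approx -173.5$)
$\frac{1}{G + o{\left(L,9 \right)}} = \frac{1}{- \frac{347}{2} + \left(18 - 13\right)} = \frac{1}{- \frac{347}{2} + 5} = \frac{1}{- \frac{337}{2}} = - \frac{2}{337}$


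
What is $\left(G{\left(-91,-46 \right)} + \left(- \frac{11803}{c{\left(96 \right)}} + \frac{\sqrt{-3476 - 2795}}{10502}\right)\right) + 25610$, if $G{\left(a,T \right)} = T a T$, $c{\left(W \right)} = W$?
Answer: $- \frac{16038619}{96} + \frac{i \sqrt{6271}}{10502} \approx -1.6707 \cdot 10^{5} + 0.0075404 i$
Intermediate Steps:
$G{\left(a,T \right)} = a T^{2}$
$\left(G{\left(-91,-46 \right)} + \left(- \frac{11803}{c{\left(96 \right)}} + \frac{\sqrt{-3476 - 2795}}{10502}\right)\right) + 25610 = \left(- 91 \left(-46\right)^{2} + \left(- \frac{11803}{96} + \frac{\sqrt{-3476 - 2795}}{10502}\right)\right) + 25610 = \left(\left(-91\right) 2116 + \left(\left(-11803\right) \frac{1}{96} + \sqrt{-6271} \cdot \frac{1}{10502}\right)\right) + 25610 = \left(-192556 - \left(\frac{11803}{96} - i \sqrt{6271} \cdot \frac{1}{10502}\right)\right) + 25610 = \left(-192556 - \left(\frac{11803}{96} - \frac{i \sqrt{6271}}{10502}\right)\right) + 25610 = \left(- \frac{18497179}{96} + \frac{i \sqrt{6271}}{10502}\right) + 25610 = - \frac{16038619}{96} + \frac{i \sqrt{6271}}{10502}$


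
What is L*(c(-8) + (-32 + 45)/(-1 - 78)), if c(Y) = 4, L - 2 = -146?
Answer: -43632/79 ≈ -552.30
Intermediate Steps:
L = -144 (L = 2 - 146 = -144)
L*(c(-8) + (-32 + 45)/(-1 - 78)) = -144*(4 + (-32 + 45)/(-1 - 78)) = -144*(4 + 13/(-79)) = -144*(4 + 13*(-1/79)) = -144*(4 - 13/79) = -144*303/79 = -43632/79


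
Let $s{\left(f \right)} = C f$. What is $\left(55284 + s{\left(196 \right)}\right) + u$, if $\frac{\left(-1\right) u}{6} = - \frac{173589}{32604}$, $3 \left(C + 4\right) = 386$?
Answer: $\frac{100007267}{1254} \approx 79751.0$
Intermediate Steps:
$C = \frac{374}{3}$ ($C = -4 + \frac{1}{3} \cdot 386 = -4 + \frac{386}{3} = \frac{374}{3} \approx 124.67$)
$s{\left(f \right)} = \frac{374 f}{3}$
$u = \frac{13353}{418}$ ($u = - 6 \left(- \frac{173589}{32604}\right) = - 6 \left(\left(-173589\right) \frac{1}{32604}\right) = \left(-6\right) \left(- \frac{4451}{836}\right) = \frac{13353}{418} \approx 31.945$)
$\left(55284 + s{\left(196 \right)}\right) + u = \left(55284 + \frac{374}{3} \cdot 196\right) + \frac{13353}{418} = \left(55284 + \frac{73304}{3}\right) + \frac{13353}{418} = \frac{239156}{3} + \frac{13353}{418} = \frac{100007267}{1254}$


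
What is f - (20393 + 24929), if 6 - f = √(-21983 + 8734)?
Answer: -45316 - I*√13249 ≈ -45316.0 - 115.1*I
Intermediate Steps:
f = 6 - I*√13249 (f = 6 - √(-21983 + 8734) = 6 - √(-13249) = 6 - I*√13249 ≈ 6.0 - 115.1*I)
f - (20393 + 24929) = (6 - I*√13249) - (20393 + 24929) = (6 - I*√13249) - 1*45322 = (6 - I*√13249) - 45322 = -45316 - I*√13249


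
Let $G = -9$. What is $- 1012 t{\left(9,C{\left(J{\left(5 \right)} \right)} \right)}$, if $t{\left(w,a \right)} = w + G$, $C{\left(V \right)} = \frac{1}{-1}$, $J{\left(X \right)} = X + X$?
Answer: $0$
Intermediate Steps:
$J{\left(X \right)} = 2 X$
$C{\left(V \right)} = -1$
$t{\left(w,a \right)} = -9 + w$ ($t{\left(w,a \right)} = w - 9 = -9 + w$)
$- 1012 t{\left(9,C{\left(J{\left(5 \right)} \right)} \right)} = - 1012 \left(-9 + 9\right) = \left(-1012\right) 0 = 0$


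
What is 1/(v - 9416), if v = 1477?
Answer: -1/7939 ≈ -0.00012596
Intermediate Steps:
1/(v - 9416) = 1/(1477 - 9416) = 1/(-7939) = -1/7939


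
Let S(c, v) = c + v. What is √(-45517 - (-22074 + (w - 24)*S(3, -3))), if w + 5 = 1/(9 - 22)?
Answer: I*√23443 ≈ 153.11*I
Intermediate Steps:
w = -66/13 (w = -5 + 1/(9 - 22) = -5 + 1/(-13) = -5 - 1/13 = -66/13 ≈ -5.0769)
√(-45517 - (-22074 + (w - 24)*S(3, -3))) = √(-45517 - (-22074 + (-66/13 - 24)*(3 - 3))) = √(-45517 - (-22074 - 378/13*0)) = √(-45517 - (-22074 + 0)) = √(-45517 - 1*(-22074)) = √(-45517 + 22074) = √(-23443) = I*√23443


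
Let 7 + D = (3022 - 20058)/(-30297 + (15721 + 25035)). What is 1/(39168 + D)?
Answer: 10459/409567863 ≈ 2.5537e-5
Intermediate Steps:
D = -90249/10459 (D = -7 + (3022 - 20058)/(-30297 + (15721 + 25035)) = -7 - 17036/(-30297 + 40756) = -7 - 17036/10459 = -90249/10459 ≈ -8.6288)
1/(39168 + D) = 1/(39168 - 90249/10459) = 1/(409567863/10459) = 10459/409567863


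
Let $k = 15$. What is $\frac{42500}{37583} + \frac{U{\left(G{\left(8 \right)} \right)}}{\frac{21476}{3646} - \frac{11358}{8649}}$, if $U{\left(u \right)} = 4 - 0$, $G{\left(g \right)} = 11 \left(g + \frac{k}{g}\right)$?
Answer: $\frac{151039310449}{75340685784} \approx 2.0047$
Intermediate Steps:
$G{\left(g \right)} = 11 g + \frac{165}{g}$ ($G{\left(g \right)} = 11 \left(g + \frac{15}{g}\right) = 11 g + \frac{165}{g}$)
$U{\left(u \right)} = 4$ ($U{\left(u \right)} = 4 + 0 = 4$)
$\frac{42500}{37583} + \frac{U{\left(G{\left(8 \right)} \right)}}{\frac{21476}{3646} - \frac{11358}{8649}} = \frac{42500}{37583} + \frac{4}{\frac{21476}{3646} - \frac{11358}{8649}} = 42500 \cdot \frac{1}{37583} + \frac{4}{21476 \cdot \frac{1}{3646} - \frac{1262}{961}} = \frac{42500}{37583} + \frac{4}{\frac{10738}{1823} - \frac{1262}{961}} = \frac{42500}{37583} + \frac{4}{\frac{8018592}{1751903}} = \frac{42500}{37583} + 4 \cdot \frac{1751903}{8018592} = \frac{42500}{37583} + \frac{1751903}{2004648} = \frac{151039310449}{75340685784}$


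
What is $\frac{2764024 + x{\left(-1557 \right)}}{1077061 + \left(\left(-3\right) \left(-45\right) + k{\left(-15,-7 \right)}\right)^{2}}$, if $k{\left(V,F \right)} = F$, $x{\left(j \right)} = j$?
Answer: $\frac{2762467}{1093445} \approx 2.5264$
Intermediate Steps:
$\frac{2764024 + x{\left(-1557 \right)}}{1077061 + \left(\left(-3\right) \left(-45\right) + k{\left(-15,-7 \right)}\right)^{2}} = \frac{2764024 - 1557}{1077061 + \left(\left(-3\right) \left(-45\right) - 7\right)^{2}} = \frac{2762467}{1077061 + \left(135 - 7\right)^{2}} = \frac{2762467}{1077061 + 128^{2}} = \frac{2762467}{1077061 + 16384} = \frac{2762467}{1093445}$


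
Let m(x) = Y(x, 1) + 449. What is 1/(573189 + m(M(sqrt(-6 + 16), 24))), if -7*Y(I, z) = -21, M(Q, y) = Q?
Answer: 1/573641 ≈ 1.7433e-6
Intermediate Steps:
Y(I, z) = 3 (Y(I, z) = -1/7*(-21) = 3)
m(x) = 452 (m(x) = 3 + 449 = 452)
1/(573189 + m(M(sqrt(-6 + 16), 24))) = 1/(573189 + 452) = 1/573641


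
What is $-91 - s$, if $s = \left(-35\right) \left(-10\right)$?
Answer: $-441$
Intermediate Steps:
$s = 350$
$-91 - s = -91 - 350 = -441$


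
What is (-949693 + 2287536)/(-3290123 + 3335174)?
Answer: 1337843/45051 ≈ 29.696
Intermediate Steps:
(-949693 + 2287536)/(-3290123 + 3335174) = 1337843/45051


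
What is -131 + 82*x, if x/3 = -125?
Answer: -30881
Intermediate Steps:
x = -375 (x = 3*(-125) = -375)
-131 + 82*x = -131 + 82*(-375) = -131 - 30750 = -30881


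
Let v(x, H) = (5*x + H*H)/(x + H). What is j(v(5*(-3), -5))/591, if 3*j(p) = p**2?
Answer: 25/7092 ≈ 0.0035251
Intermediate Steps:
v(x, H) = (H**2 + 5*x)/(H + x) (v(x, H) = (5*x + H**2)/(H + x) = (H**2 + 5*x)/(H + x))
j(p) = p**2/3
j(v(5*(-3), -5))/591 = ((((-5)**2 + 5*(5*(-3)))/(-5 + 5*(-3)))**2/3)/591 = (((25 + 5*(-15))/(-5 - 15))**2/3)*(1/591) = (((25 - 75)/(-20))**2/3)*(1/591) = ((-1/20*(-50))**2/3)*(1/591) = ((5/2)**2/3)*(1/591) = ((1/3)*(25/4))*(1/591) = (25/12)*(1/591) = 25/7092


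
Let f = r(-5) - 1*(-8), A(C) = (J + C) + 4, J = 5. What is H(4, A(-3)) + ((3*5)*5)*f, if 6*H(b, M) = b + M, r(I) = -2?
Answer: 1355/3 ≈ 451.67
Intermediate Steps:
A(C) = 9 + C (A(C) = (5 + C) + 4 = 9 + C)
H(b, M) = M/6 + b/6 (H(b, M) = (b + M)/6 = (M + b)/6 = M/6 + b/6)
f = 6 (f = -2 - 1*(-8) = -2 + 8 = 6)
H(4, A(-3)) + ((3*5)*5)*f = ((9 - 3)/6 + (1/6)*4) + ((3*5)*5)*6 = ((1/6)*6 + 2/3) + (15*5)*6 = (1 + 2/3) + 75*6 = 5/3 + 450 = 1355/3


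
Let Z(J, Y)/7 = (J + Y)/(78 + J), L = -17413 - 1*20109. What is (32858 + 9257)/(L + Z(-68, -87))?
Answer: -84230/75261 ≈ -1.1192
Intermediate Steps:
L = -37522 (L = -17413 - 20109 = -37522)
Z(J, Y) = 7*(J + Y)/(78 + J) (Z(J, Y) = 7*((J + Y)/(78 + J)) = 7*(J + Y)/(78 + J))
(32858 + 9257)/(L + Z(-68, -87)) = (32858 + 9257)/(-37522 + 7*(-68 - 87)/(78 - 68)) = 42115/(-37522 + 7*(-155)/10) = 42115/(-37522 + 7*(⅒)*(-155)) = 42115/(-37522 - 217/2) = 42115/(-75261/2) = 42115*(-2/75261) = -84230/75261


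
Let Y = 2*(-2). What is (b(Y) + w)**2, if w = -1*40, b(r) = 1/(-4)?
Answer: 25921/16 ≈ 1620.1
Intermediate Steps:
Y = -4
b(r) = -1/4
w = -40
(b(Y) + w)**2 = (-1/4 - 40)**2 = (-161/4)**2 = 25921/16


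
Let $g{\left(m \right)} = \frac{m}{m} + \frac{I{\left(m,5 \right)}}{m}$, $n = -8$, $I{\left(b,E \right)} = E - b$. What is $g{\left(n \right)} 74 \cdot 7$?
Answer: $- \frac{1295}{4} \approx -323.75$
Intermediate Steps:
$g{\left(m \right)} = 1 + \frac{5 - m}{m}$ ($g{\left(m \right)} = \frac{m}{m} + \frac{5 - m}{m} = 1 + \frac{5 - m}{m}$)
$g{\left(n \right)} 74 \cdot 7 = \frac{5}{-8} \cdot 74 \cdot 7 = 5 \left(- \frac{1}{8}\right) 74 \cdot 7 = \left(- \frac{5}{8}\right) 74 \cdot 7 = \left(- \frac{185}{4}\right) 7 = - \frac{1295}{4}$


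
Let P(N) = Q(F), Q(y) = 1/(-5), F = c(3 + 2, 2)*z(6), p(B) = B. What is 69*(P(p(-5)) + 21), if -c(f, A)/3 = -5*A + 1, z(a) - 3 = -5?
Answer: 7176/5 ≈ 1435.2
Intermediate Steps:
z(a) = -2 (z(a) = 3 - 5 = -2)
c(f, A) = -3 + 15*A (c(f, A) = -3*(-5*A + 1) = -3*(1 - 5*A) = -3 + 15*A)
F = -54 (F = (-3 + 15*2)*(-2) = (-3 + 30)*(-2) = 27*(-2) = -54)
Q(y) = -⅕
P(N) = -⅕
69*(P(p(-5)) + 21) = 69*(-⅕ + 21) = 69*(104/5) = 7176/5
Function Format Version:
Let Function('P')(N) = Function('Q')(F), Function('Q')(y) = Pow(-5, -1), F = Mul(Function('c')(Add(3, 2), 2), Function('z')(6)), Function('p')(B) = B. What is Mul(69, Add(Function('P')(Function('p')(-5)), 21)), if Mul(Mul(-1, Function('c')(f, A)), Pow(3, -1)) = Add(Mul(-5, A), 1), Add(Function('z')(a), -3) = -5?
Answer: Rational(7176, 5) ≈ 1435.2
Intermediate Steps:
Function('z')(a) = -2 (Function('z')(a) = Add(3, -5) = -2)
Function('c')(f, A) = Add(-3, Mul(15, A)) (Function('c')(f, A) = Mul(-3, Add(Mul(-5, A), 1)) = Mul(-3, Add(1, Mul(-5, A))) = Add(-3, Mul(15, A)))
F = -54 (F = Mul(Add(-3, Mul(15, 2)), -2) = Mul(Add(-3, 30), -2) = Mul(27, -2) = -54)
Function('Q')(y) = Rational(-1, 5)
Function('P')(N) = Rational(-1, 5)
Mul(69, Add(Function('P')(Function('p')(-5)), 21)) = Mul(69, Add(Rational(-1, 5), 21)) = Mul(69, Rational(104, 5)) = Rational(7176, 5)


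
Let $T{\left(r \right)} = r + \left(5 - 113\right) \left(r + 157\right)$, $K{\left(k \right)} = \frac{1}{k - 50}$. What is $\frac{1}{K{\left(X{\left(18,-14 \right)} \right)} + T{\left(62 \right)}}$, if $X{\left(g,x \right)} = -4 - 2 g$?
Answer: $- \frac{90}{2123101} \approx -4.2391 \cdot 10^{-5}$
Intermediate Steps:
$K{\left(k \right)} = \frac{1}{-50 + k}$
$T{\left(r \right)} = -16956 - 107 r$ ($T{\left(r \right)} = r - 108 \left(157 + r\right) = r - \left(16956 + 108 r\right) = -16956 - 107 r$)
$\frac{1}{K{\left(X{\left(18,-14 \right)} \right)} + T{\left(62 \right)}} = \frac{1}{\frac{1}{-50 - 40} - 23590} = \frac{1}{\frac{1}{-90} - 23590} = \frac{1}{- \frac{1}{90} - 23590} = \frac{1}{- \frac{2123101}{90}} = - \frac{90}{2123101}$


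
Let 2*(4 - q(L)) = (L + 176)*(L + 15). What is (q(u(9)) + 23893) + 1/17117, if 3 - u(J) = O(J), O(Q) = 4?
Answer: 388076625/17117 ≈ 22672.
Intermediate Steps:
u(J) = -1 (u(J) = 3 - 1*4 = 3 - 4 = -1)
q(L) = 4 - (15 + L)*(176 + L)/2 (q(L) = 4 - (L + 176)*(L + 15)/2 = 4 - (176 + L)*(15 + L)/2 = 4 - (15 + L)*(176 + L)/2)
(q(u(9)) + 23893) + 1/17117 = ((-1316 - 191/2*(-1) - ½*(-1)²) + 23893) + 1/17117 = ((-1316 + 191/2 - ½*1) + 23893) + 1/17117 = ((-1316 + 191/2 - ½) + 23893) + 1/17117 = (-1221 + 23893) + 1/17117 = 22672 + 1/17117 = 388076625/17117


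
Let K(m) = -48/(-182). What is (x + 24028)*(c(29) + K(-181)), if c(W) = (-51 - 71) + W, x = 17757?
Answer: -352623615/91 ≈ -3.8750e+6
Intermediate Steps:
K(m) = 24/91 (K(m) = -48*(-1/182) = 24/91)
c(W) = -122 + W
(x + 24028)*(c(29) + K(-181)) = (17757 + 24028)*((-122 + 29) + 24/91) = 41785*(-93 + 24/91) = 41785*(-8439/91) = -352623615/91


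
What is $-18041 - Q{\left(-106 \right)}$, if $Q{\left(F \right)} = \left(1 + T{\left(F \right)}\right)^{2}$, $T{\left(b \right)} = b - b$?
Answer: $-18042$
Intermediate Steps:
$T{\left(b \right)} = 0$
$Q{\left(F \right)} = 1$ ($Q{\left(F \right)} = \left(1 + 0\right)^{2} = 1^{2} = 1$)
$-18041 - Q{\left(-106 \right)} = -18041 - 1 = -18042$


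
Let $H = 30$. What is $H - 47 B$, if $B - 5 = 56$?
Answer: $-2837$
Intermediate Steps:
$B = 61$ ($B = 5 + 56 = 61$)
$H - 47 B = 30 - 2867 = -2837$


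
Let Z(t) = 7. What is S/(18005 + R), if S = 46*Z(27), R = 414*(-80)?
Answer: -322/15115 ≈ -0.021303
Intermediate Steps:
R = -33120
S = 322 (S = 46*7 = 322)
S/(18005 + R) = 322/(18005 - 33120) = 322/(-15115) = 322*(-1/15115) = -322/15115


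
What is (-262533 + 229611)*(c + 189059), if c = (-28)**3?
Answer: -5501496654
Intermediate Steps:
c = -21952
(-262533 + 229611)*(c + 189059) = (-262533 + 229611)*(-21952 + 189059) = -32922*167107 = -5501496654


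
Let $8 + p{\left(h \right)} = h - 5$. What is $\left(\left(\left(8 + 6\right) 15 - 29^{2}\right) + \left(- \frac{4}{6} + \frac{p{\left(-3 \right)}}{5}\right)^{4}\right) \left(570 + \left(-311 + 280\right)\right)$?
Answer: $- \frac{11118426781}{50625} \approx -2.1962 \cdot 10^{5}$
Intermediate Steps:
$p{\left(h \right)} = -13 + h$ ($p{\left(h \right)} = -8 + \left(h - 5\right) = -8 + \left(-5 + h\right) = -13 + h$)
$\left(\left(\left(8 + 6\right) 15 - 29^{2}\right) + \left(- \frac{4}{6} + \frac{p{\left(-3 \right)}}{5}\right)^{4}\right) \left(570 + \left(-311 + 280\right)\right) = \left(\left(\left(8 + 6\right) 15 - 29^{2}\right) + \left(- \frac{4}{6} + \frac{-13 - 3}{5}\right)^{4}\right) \left(570 + \left(-311 + 280\right)\right) = \left(\left(14 \cdot 15 - 841\right) + \left(\left(-4\right) \frac{1}{6} - \frac{16}{5}\right)^{4}\right) \left(570 - 31\right) = \left(\left(210 - 841\right) + \left(- \frac{2}{3} - \frac{16}{5}\right)^{4}\right) 539 = \left(-631 + \left(- \frac{58}{15}\right)^{4}\right) 539 = \left(-631 + \frac{11316496}{50625}\right) 539 = \left(- \frac{20627879}{50625}\right) 539 = - \frac{11118426781}{50625}$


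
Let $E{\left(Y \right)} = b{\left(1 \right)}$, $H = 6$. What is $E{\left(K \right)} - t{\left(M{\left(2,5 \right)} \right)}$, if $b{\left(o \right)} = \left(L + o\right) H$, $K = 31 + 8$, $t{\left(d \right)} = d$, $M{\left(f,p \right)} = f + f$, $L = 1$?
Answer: $8$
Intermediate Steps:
$M{\left(f,p \right)} = 2 f$
$K = 39$
$b{\left(o \right)} = 6 + 6 o$ ($b{\left(o \right)} = \left(1 + o\right) 6 = 6 + 6 o$)
$E{\left(Y \right)} = 12$ ($E{\left(Y \right)} = 6 + 6 \cdot 1 = 6 + 6 = 12$)
$E{\left(K \right)} - t{\left(M{\left(2,5 \right)} \right)} = 12 - 2 \cdot 2 = 12 - 4 = 8$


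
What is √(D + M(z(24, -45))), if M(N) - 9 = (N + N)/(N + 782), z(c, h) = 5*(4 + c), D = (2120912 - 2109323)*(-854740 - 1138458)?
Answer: I*√4909059050301833/461 ≈ 1.5198e+5*I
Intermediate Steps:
D = -23099171622 (D = 11589*(-1993198) = -23099171622)
z(c, h) = 20 + 5*c
M(N) = 9 + 2*N/(782 + N) (M(N) = 9 + (N + N)/(N + 782) = 9 + (2*N)/(782 + N) = 9 + 2*N/(782 + N))
√(D + M(z(24, -45))) = √(-23099171622 + (7038 + 11*(20 + 5*24))/(782 + (20 + 5*24))) = √(-23099171622 + (7038 + 11*(20 + 120))/(782 + (20 + 120))) = √(-23099171622 + (7038 + 11*140)/(782 + 140)) = √(-23099171622 + (7038 + 1540)/922) = √(-23099171622 + (1/922)*8578) = √(-23099171622 + 4289/461) = √(-10648718113453/461) = I*√4909059050301833/461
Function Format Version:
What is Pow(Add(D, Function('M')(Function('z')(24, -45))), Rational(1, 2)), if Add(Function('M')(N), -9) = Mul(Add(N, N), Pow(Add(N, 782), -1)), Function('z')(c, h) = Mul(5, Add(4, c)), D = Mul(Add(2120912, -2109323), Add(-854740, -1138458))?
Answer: Mul(Rational(1, 461), I, Pow(4909059050301833, Rational(1, 2))) ≈ Mul(1.5198e+5, I)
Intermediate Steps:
D = -23099171622 (D = Mul(11589, -1993198) = -23099171622)
Function('z')(c, h) = Add(20, Mul(5, c))
Function('M')(N) = Add(9, Mul(2, N, Pow(Add(782, N), -1))) (Function('M')(N) = Add(9, Mul(Add(N, N), Pow(Add(N, 782), -1))) = Add(9, Mul(Mul(2, N), Pow(Add(782, N), -1))) = Add(9, Mul(2, N, Pow(Add(782, N), -1))))
Pow(Add(D, Function('M')(Function('z')(24, -45))), Rational(1, 2)) = Pow(Add(-23099171622, Mul(Pow(Add(782, Add(20, Mul(5, 24))), -1), Add(7038, Mul(11, Add(20, Mul(5, 24)))))), Rational(1, 2)) = Pow(Add(-23099171622, Mul(Pow(Add(782, Add(20, 120)), -1), Add(7038, Mul(11, Add(20, 120))))), Rational(1, 2)) = Pow(Add(-23099171622, Mul(Pow(Add(782, 140), -1), Add(7038, Mul(11, 140)))), Rational(1, 2)) = Pow(Add(-23099171622, Mul(Pow(922, -1), Add(7038, 1540))), Rational(1, 2)) = Pow(Add(-23099171622, Mul(Rational(1, 922), 8578)), Rational(1, 2)) = Pow(Add(-23099171622, Rational(4289, 461)), Rational(1, 2)) = Pow(Rational(-10648718113453, 461), Rational(1, 2)) = Mul(Rational(1, 461), I, Pow(4909059050301833, Rational(1, 2)))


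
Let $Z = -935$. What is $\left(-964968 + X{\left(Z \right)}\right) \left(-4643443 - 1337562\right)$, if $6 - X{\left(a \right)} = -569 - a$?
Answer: $5773631594640$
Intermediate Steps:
$X{\left(a \right)} = 575 + a$ ($X{\left(a \right)} = 6 - \left(-569 - a\right) = 6 + \left(569 + a\right) = 575 + a$)
$\left(-964968 + X{\left(Z \right)}\right) \left(-4643443 - 1337562\right) = \left(-964968 + \left(575 - 935\right)\right) \left(-4643443 - 1337562\right) = \left(-964968 - 360\right) \left(-5981005\right) = \left(-965328\right) \left(-5981005\right) = 5773631594640$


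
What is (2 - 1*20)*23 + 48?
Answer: -366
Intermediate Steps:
(2 - 1*20)*23 + 48 = (2 - 20)*23 + 48 = -18*23 + 48 = -414 + 48 = -366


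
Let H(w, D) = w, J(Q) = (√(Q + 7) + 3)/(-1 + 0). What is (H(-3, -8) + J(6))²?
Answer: (6 + √13)² ≈ 92.267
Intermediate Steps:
J(Q) = -3 - √(7 + Q) (J(Q) = (√(7 + Q) + 3)/(-1) = (3 + √(7 + Q))*(-1) = -3 - √(7 + Q))
(H(-3, -8) + J(6))² = (-3 + (-3 - √(7 + 6)))² = (-3 + (-3 - √13))² = (-6 - √13)²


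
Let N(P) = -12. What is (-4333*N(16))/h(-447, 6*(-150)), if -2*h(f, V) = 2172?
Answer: -8666/181 ≈ -47.878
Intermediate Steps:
h(f, V) = -1086 (h(f, V) = -½*2172 = -1086)
(-4333*N(16))/h(-447, 6*(-150)) = -4333*(-12)/(-1086) = 51996*(-1/1086) = -8666/181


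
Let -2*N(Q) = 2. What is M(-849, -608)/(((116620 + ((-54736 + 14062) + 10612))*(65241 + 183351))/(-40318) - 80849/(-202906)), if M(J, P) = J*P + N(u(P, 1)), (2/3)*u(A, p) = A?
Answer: -2111418402836314/2183026114831217 ≈ -0.96720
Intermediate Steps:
u(A, p) = 3*A/2
N(Q) = -1 (N(Q) = -½*2 = -1)
M(J, P) = -1 + J*P (M(J, P) = J*P - 1 = -1 + J*P)
M(-849, -608)/(((116620 + ((-54736 + 14062) + 10612))*(65241 + 183351))/(-40318) - 80849/(-202906)) = (-1 - 849*(-608))/(((116620 + ((-54736 + 14062) + 10612))*(65241 + 183351))/(-40318) - 80849/(-202906)) = (-1 + 516192)/(((116620 + (-40674 + 10612))*248592)*(-1/40318) - 80849*(-1/202906)) = 516191/(((116620 - 30062)*248592)*(-1/40318) + 80849/202906) = 516191/((86558*248592)*(-1/40318) + 80849/202906) = 516191/(21517626336*(-1/40318) + 80849/202906) = 516191/(-10758813168/20159 + 80849/202906) = 516191/(-2183026114831217/4090382054) = 516191*(-4090382054/2183026114831217) = -2111418402836314/2183026114831217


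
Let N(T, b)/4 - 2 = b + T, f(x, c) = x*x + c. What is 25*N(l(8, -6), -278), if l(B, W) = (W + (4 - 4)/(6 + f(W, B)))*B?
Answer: -32400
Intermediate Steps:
f(x, c) = c + x**2 (f(x, c) = x**2 + c = c + x**2)
l(B, W) = B*W (l(B, W) = (W + (4 - 4)/(6 + (B + W**2)))*B = (W + 0/(6 + B + W**2))*B = (W + 0)*B = W*B = B*W)
N(T, b) = 8 + 4*T + 4*b (N(T, b) = 8 + 4*(b + T) = 8 + 4*(T + b) = 8 + (4*T + 4*b) = 8 + 4*T + 4*b)
25*N(l(8, -6), -278) = 25*(8 + 4*(8*(-6)) + 4*(-278)) = 25*(8 + 4*(-48) - 1112) = 25*(8 - 192 - 1112) = 25*(-1296) = -32400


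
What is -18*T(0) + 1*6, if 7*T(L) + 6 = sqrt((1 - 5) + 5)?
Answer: 132/7 ≈ 18.857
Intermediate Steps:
T(L) = -5/7 (T(L) = -6/7 + sqrt((1 - 5) + 5)/7 = -6/7 + sqrt(-4 + 5)/7 = -6/7 + sqrt(1)/7 = -6/7 + (1/7)*1 = -6/7 + 1/7 = -5/7)
-18*T(0) + 1*6 = -18*(-5/7) + 1*6 = 90/7 + 6 = 132/7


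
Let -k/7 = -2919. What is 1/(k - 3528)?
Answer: 1/16905 ≈ 5.9154e-5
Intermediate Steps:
k = 20433 (k = -7*(-2919) = 20433)
1/(k - 3528) = 1/(20433 - 3528) = 1/16905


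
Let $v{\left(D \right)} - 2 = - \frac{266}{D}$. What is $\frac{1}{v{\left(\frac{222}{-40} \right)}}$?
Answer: $\frac{111}{5542} \approx 0.020029$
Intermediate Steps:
$v{\left(D \right)} = 2 - \frac{266}{D}$
$\frac{1}{v{\left(\frac{222}{-40} \right)}} = \frac{1}{2 - \frac{266}{222 \frac{1}{-40}}} = \frac{1}{2 - \frac{266}{222 \left(- \frac{1}{40}\right)}} = \frac{1}{2 - \frac{266}{- \frac{111}{20}}} = \frac{1}{2 - - \frac{5320}{111}} = \frac{1}{2 + \frac{5320}{111}} = \frac{1}{\frac{5542}{111}} = \frac{111}{5542}$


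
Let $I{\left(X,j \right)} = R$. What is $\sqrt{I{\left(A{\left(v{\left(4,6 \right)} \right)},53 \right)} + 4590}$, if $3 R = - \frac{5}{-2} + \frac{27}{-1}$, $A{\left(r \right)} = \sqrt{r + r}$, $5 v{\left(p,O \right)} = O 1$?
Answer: $\frac{\sqrt{164946}}{6} \approx 67.689$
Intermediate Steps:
$v{\left(p,O \right)} = \frac{O}{5}$ ($v{\left(p,O \right)} = \frac{O 1}{5} = \frac{O}{5}$)
$A{\left(r \right)} = \sqrt{2} \sqrt{r}$ ($A{\left(r \right)} = \sqrt{2 r} = \sqrt{2} \sqrt{r}$)
$R = - \frac{49}{6}$ ($R = \frac{- \frac{5}{-2} + \frac{27}{-1}}{3} = \frac{\left(-5\right) \left(- \frac{1}{2}\right) + 27 \left(-1\right)}{3} = \frac{\frac{5}{2} - 27}{3} = \frac{1}{3} \left(- \frac{49}{2}\right) = - \frac{49}{6} \approx -8.1667$)
$I{\left(X,j \right)} = - \frac{49}{6}$
$\sqrt{I{\left(A{\left(v{\left(4,6 \right)} \right)},53 \right)} + 4590} = \sqrt{- \frac{49}{6} + 4590} = \sqrt{\frac{27491}{6}} = \frac{\sqrt{164946}}{6}$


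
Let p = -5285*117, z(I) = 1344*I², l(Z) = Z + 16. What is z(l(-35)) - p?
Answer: 1103529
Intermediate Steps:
l(Z) = 16 + Z
p = -618345
z(l(-35)) - p = 1344*(16 - 35)² - 1*(-618345) = 1344*(-19)² + 618345 = 1344*361 + 618345 = 485184 + 618345 = 1103529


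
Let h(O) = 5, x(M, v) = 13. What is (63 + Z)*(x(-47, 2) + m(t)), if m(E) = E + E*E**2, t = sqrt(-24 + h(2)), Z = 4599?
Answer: 60606 - 83916*I*sqrt(19) ≈ 60606.0 - 3.6578e+5*I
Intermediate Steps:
t = I*sqrt(19) (t = sqrt(-24 + 5) = sqrt(-19) = I*sqrt(19) ≈ 4.3589*I)
m(E) = E + E**3
(63 + Z)*(x(-47, 2) + m(t)) = (63 + 4599)*(13 + (I*sqrt(19) + (I*sqrt(19))**3)) = 4662*(13 + (I*sqrt(19) - 19*I*sqrt(19))) = 4662*(13 - 18*I*sqrt(19)) = 60606 - 83916*I*sqrt(19)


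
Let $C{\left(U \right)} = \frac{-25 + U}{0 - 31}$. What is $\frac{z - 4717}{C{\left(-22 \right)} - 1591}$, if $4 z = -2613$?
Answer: $\frac{665911}{197096} \approx 3.3786$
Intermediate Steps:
$z = - \frac{2613}{4}$ ($z = \frac{1}{4} \left(-2613\right) = - \frac{2613}{4} \approx -653.25$)
$C{\left(U \right)} = \frac{25}{31} - \frac{U}{31}$ ($C{\left(U \right)} = \frac{-25 + U}{-31} = \left(-25 + U\right) \left(- \frac{1}{31}\right) = \frac{25}{31} - \frac{U}{31}$)
$\frac{z - 4717}{C{\left(-22 \right)} - 1591} = \frac{- \frac{2613}{4} - 4717}{\left(\frac{25}{31} - - \frac{22}{31}\right) - 1591} = - \frac{21481}{4 \left(\left(\frac{25}{31} + \frac{22}{31}\right) - 1591\right)} = - \frac{21481}{4 \left(\frac{47}{31} - 1591\right)} = - \frac{21481}{4 \left(- \frac{49274}{31}\right)} = \left(- \frac{21481}{4}\right) \left(- \frac{31}{49274}\right) = \frac{665911}{197096}$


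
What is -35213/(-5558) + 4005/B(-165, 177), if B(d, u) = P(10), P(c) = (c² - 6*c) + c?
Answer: 1201022/13895 ≈ 86.436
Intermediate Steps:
P(c) = c² - 5*c
B(d, u) = 50 (B(d, u) = 10*(-5 + 10) = 10*5 = 50)
-35213/(-5558) + 4005/B(-165, 177) = -35213/(-5558) + 4005/50 = -35213*(-1/5558) + 4005*(1/50) = 35213/5558 + 801/10 = 1201022/13895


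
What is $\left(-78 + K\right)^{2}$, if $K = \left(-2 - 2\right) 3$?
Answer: $8100$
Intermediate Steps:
$K = -12$ ($K = \left(-4\right) 3 = -12$)
$\left(-78 + K\right)^{2} = \left(-78 - 12\right)^{2} = \left(-90\right)^{2} = 8100$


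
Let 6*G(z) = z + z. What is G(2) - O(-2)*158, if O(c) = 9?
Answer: -4264/3 ≈ -1421.3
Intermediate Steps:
G(z) = z/3 (G(z) = (z + z)/6 = (2*z)/6 = z/3)
G(2) - O(-2)*158 = (⅓)*2 - 1*9*158 = ⅔ - 9*158 = ⅔ - 1422 = -4264/3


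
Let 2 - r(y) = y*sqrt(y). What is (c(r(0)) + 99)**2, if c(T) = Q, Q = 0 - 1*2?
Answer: 9409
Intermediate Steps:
r(y) = 2 - y**(3/2) (r(y) = 2 - y*sqrt(y) = 2 - y**(3/2))
Q = -2 (Q = 0 - 2 = -2)
c(T) = -2
(c(r(0)) + 99)**2 = (-2 + 99)**2 = 97**2 = 9409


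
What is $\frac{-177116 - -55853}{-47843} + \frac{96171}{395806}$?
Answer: $\frac{52597732131}{18936546458} \approx 2.7776$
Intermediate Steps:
$\frac{-177116 - -55853}{-47843} + \frac{96171}{395806} = \left(-177116 + 55853\right) \left(- \frac{1}{47843}\right) + 96171 \cdot \frac{1}{395806} = \left(-121263\right) \left(- \frac{1}{47843}\right) + \frac{96171}{395806} = \frac{121263}{47843} + \frac{96171}{395806} = \frac{52597732131}{18936546458}$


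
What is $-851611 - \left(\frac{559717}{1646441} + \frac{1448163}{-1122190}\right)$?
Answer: $- \frac{1573451440932530037}{1847619625790} \approx -8.5161 \cdot 10^{5}$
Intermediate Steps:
$-851611 - \left(\frac{559717}{1646441} + \frac{1448163}{-1122190}\right) = -851611 - \left(559717 \cdot \frac{1}{1646441} + 1448163 \left(- \frac{1}{1122190}\right)\right) = -851611 - \left(\frac{559717}{1646441} - \frac{1448163}{1122190}\right) = -851611 - - \frac{1756206117653}{1847619625790} = -851611 + \frac{1756206117653}{1847619625790} = - \frac{1573451440932530037}{1847619625790}$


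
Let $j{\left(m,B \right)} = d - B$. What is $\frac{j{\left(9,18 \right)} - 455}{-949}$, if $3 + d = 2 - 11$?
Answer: $\frac{485}{949} \approx 0.51106$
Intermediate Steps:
$d = -12$ ($d = -3 + \left(2 - 11\right) = -3 - 9 = -12$)
$j{\left(m,B \right)} = -12 - B$
$\frac{j{\left(9,18 \right)} - 455}{-949} = \frac{\left(-12 - 18\right) - 455}{-949} = \left(\left(-12 - 18\right) - 455\right) \left(- \frac{1}{949}\right) = \left(-30 - 455\right) \left(- \frac{1}{949}\right) = \left(-485\right) \left(- \frac{1}{949}\right) = \frac{485}{949}$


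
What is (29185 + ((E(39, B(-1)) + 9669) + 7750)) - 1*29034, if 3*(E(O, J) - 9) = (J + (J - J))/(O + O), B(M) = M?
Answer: 4113485/234 ≈ 17579.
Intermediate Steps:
E(O, J) = 9 + J/(6*O) (E(O, J) = 9 + ((J + (J - J))/(O + O))/3 = 9 + ((J + 0)/((2*O)))/3 = 9 + (J*(1/(2*O)))/3 = 9 + (J/(2*O))/3 = 9 + J/(6*O))
(29185 + ((E(39, B(-1)) + 9669) + 7750)) - 1*29034 = (29185 + (((9 + (1/6)*(-1)/39) + 9669) + 7750)) - 1*29034 = (29185 + (((9 + (1/6)*(-1)*(1/39)) + 9669) + 7750)) - 29034 = (29185 + (((9 - 1/234) + 9669) + 7750)) - 29034 = (29185 + ((2105/234 + 9669) + 7750)) - 29034 = (29185 + (2264651/234 + 7750)) - 29034 = (29185 + 4078151/234) - 29034 = 10907441/234 - 29034 = 4113485/234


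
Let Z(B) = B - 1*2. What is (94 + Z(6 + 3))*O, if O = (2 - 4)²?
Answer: 404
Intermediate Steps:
Z(B) = -2 + B (Z(B) = B - 2 = -2 + B)
O = 4 (O = (-2)² = 4)
(94 + Z(6 + 3))*O = (94 + (-2 + (6 + 3)))*4 = (94 + (-2 + 9))*4 = (94 + 7)*4 = 101*4 = 404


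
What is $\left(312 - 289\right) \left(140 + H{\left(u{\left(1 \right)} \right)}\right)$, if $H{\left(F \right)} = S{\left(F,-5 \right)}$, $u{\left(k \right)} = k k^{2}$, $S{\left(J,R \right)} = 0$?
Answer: $3220$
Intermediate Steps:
$u{\left(k \right)} = k^{3}$
$H{\left(F \right)} = 0$
$\left(312 - 289\right) \left(140 + H{\left(u{\left(1 \right)} \right)}\right) = \left(312 - 289\right) \left(140 + 0\right) = 23 \cdot 140 = 3220$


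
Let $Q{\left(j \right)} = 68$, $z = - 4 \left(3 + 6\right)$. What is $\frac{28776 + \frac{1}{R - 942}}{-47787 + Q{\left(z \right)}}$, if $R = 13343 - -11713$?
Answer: $- \frac{693904465}{1150695966} \approx -0.60303$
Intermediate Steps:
$z = -36$ ($z = \left(-4\right) 9 = -36$)
$R = 25056$ ($R = 13343 + 11713 = 25056$)
$\frac{28776 + \frac{1}{R - 942}}{-47787 + Q{\left(z \right)}} = \frac{28776 + \frac{1}{25056 - 942}}{-47787 + 68} = \frac{28776 + \frac{1}{24114}}{-47719} = \left(28776 + \frac{1}{24114}\right) \left(- \frac{1}{47719}\right) = \frac{693904465}{24114} \left(- \frac{1}{47719}\right) = - \frac{693904465}{1150695966}$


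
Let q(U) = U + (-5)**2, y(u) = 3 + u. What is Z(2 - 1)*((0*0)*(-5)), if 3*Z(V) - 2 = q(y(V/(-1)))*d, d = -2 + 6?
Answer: 0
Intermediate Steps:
d = 4
q(U) = 25 + U (q(U) = U + 25 = 25 + U)
Z(V) = 38 - 4*V/3 (Z(V) = 2/3 + ((25 + (3 + V/(-1)))*4)/3 = 2/3 + ((25 + (3 + V*(-1)))*4)/3 = 2/3 + ((25 + (3 - V))*4)/3 = 2/3 + ((28 - V)*4)/3 = 2/3 + (112 - 4*V)/3 = 2/3 + (112/3 - 4*V/3) = 38 - 4*V/3)
Z(2 - 1)*((0*0)*(-5)) = (38 - 4*(2 - 1)/3)*((0*0)*(-5)) = (38 - 4/3*1)*(0*(-5)) = (38 - 4/3)*0 = (110/3)*0 = 0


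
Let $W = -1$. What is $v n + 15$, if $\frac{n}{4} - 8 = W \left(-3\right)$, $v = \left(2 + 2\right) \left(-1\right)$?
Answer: $-161$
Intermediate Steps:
$v = -4$ ($v = 4 \left(-1\right) = -4$)
$n = 44$ ($n = 32 + 4 \left(\left(-1\right) \left(-3\right)\right) = 32 + 4 \cdot 3 = 32 + 12 = 44$)
$v n + 15 = \left(-4\right) 44 + 15 = -176 + 15 = -161$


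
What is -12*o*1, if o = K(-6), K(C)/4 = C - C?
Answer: 0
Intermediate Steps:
K(C) = 0 (K(C) = 4*(C - C) = 4*0 = 0)
o = 0
-12*o*1 = -12*0*1 = 0*1 = 0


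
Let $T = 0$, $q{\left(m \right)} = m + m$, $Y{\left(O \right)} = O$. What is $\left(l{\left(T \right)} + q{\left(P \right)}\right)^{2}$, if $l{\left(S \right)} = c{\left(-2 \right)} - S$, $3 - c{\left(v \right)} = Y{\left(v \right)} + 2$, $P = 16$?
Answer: $1225$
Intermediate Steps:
$q{\left(m \right)} = 2 m$
$c{\left(v \right)} = 1 - v$ ($c{\left(v \right)} = 3 - \left(v + 2\right) = 3 - \left(2 + v\right) = 1 - v$)
$l{\left(S \right)} = 3 - S$ ($l{\left(S \right)} = \left(1 - -2\right) - S = \left(1 + 2\right) - S = 3 - S$)
$\left(l{\left(T \right)} + q{\left(P \right)}\right)^{2} = \left(\left(3 - 0\right) + 2 \cdot 16\right)^{2} = \left(\left(3 + 0\right) + 32\right)^{2} = \left(3 + 32\right)^{2} = 35^{2} = 1225$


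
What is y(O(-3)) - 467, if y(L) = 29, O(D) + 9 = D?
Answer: -438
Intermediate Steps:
O(D) = -9 + D
y(O(-3)) - 467 = 29 - 467 = -438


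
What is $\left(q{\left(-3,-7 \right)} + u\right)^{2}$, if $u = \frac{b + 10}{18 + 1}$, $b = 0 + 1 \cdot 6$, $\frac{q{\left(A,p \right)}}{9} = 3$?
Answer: $\frac{279841}{361} \approx 775.18$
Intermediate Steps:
$q{\left(A,p \right)} = 27$ ($q{\left(A,p \right)} = 9 \cdot 3 = 27$)
$b = 6$ ($b = 0 + 6 = 6$)
$u = \frac{16}{19}$ ($u = \frac{6 + 10}{18 + 1} = \frac{16}{19} \approx 0.8421$)
$\left(q{\left(-3,-7 \right)} + u\right)^{2} = \left(27 + \frac{16}{19}\right)^{2} = \left(\frac{529}{19}\right)^{2} = \frac{279841}{361}$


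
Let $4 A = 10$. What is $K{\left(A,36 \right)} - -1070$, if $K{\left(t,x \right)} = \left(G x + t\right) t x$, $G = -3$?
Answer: $-8425$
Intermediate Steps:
$A = \frac{5}{2}$ ($A = \frac{1}{4} \cdot 10 = \frac{5}{2} \approx 2.5$)
$K{\left(t,x \right)} = t x \left(t - 3 x\right)$ ($K{\left(t,x \right)} = \left(- 3 x + t\right) t x = \left(t - 3 x\right) t x = t \left(t - 3 x\right) x = t x \left(t - 3 x\right)$)
$K{\left(A,36 \right)} - -1070 = \frac{5}{2} \cdot 36 \left(\frac{5}{2} - 108\right) - -1070 = \frac{5}{2} \cdot 36 \left(\frac{5}{2} - 108\right) + 1070 = \frac{5}{2} \cdot 36 \left(- \frac{211}{2}\right) + 1070 = -9495 + 1070 = -8425$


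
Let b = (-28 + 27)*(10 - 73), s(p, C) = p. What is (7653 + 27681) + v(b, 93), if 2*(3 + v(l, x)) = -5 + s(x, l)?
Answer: 35375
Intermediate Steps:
b = 63 (b = -1*(-63) = 63)
v(l, x) = -11/2 + x/2 (v(l, x) = -3 + (-5 + x)/2 = -3 + (-5/2 + x/2) = -11/2 + x/2)
(7653 + 27681) + v(b, 93) = (7653 + 27681) + (-11/2 + (½)*93) = 35334 + (-11/2 + 93/2) = 35334 + 41 = 35375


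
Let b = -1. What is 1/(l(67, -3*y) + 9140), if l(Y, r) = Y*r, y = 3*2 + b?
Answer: 1/8135 ≈ 0.00012293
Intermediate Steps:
y = 5 (y = 3*2 - 1 = 6 - 1 = 5)
1/(l(67, -3*y) + 9140) = 1/(67*(-3*5) + 9140) = 1/(67*(-15) + 9140) = 1/(-1005 + 9140) = 1/8135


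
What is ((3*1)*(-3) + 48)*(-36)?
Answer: -1404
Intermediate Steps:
((3*1)*(-3) + 48)*(-36) = (3*(-3) + 48)*(-36) = (-9 + 48)*(-36) = 39*(-36) = -1404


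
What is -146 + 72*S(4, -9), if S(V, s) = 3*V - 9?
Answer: 70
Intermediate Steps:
S(V, s) = -9 + 3*V
-146 + 72*S(4, -9) = -146 + 72*(-9 + 3*4) = -146 + 72*(-9 + 12) = -146 + 72*3 = -146 + 216 = 70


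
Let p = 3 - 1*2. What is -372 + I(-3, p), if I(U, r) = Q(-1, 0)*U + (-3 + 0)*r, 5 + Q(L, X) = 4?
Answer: -372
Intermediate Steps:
Q(L, X) = -1 (Q(L, X) = -5 + 4 = -1)
p = 1 (p = 3 - 2 = 1)
I(U, r) = -U - 3*r (I(U, r) = -U + (-3 + 0)*r = -U - 3*r)
-372 + I(-3, p) = -372 + (-1*(-3) - 3*1) = -372 + (3 - 3) = -372 + 0 = -372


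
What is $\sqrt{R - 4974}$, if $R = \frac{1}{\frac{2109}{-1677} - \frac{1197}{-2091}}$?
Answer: $\frac{i \sqrt{14182508099794}}{53390} \approx 70.537 i$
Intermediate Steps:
$R = - \frac{389623}{266950}$ ($R = \frac{1}{2109 \left(- \frac{1}{1677}\right) - - \frac{399}{697}} = \frac{1}{- \frac{703}{559} + \frac{399}{697}} = \frac{1}{- \frac{266950}{389623}} = - \frac{389623}{266950} \approx -1.4595$)
$\sqrt{R - 4974} = \sqrt{- \frac{389623}{266950} - 4974} = \sqrt{- \frac{1328198923}{266950}} = \frac{i \sqrt{14182508099794}}{53390}$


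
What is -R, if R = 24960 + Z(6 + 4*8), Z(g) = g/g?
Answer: -24961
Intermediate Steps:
Z(g) = 1
R = 24961 (R = 24960 + 1 = 24961)
-R = -1*24961 = -24961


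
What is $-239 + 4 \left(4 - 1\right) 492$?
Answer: $5665$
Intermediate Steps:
$-239 + 4 \left(4 - 1\right) 492 = -239 + 4 \cdot 3 \cdot 492 = -239 + 12 \cdot 492 = -239 + 5904 = 5665$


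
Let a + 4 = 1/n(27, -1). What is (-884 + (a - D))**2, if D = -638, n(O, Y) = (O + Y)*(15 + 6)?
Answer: 18631977001/298116 ≈ 62499.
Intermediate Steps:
n(O, Y) = 21*O + 21*Y (n(O, Y) = (O + Y)*21 = 21*O + 21*Y)
a = -2183/546 (a = -4 + 1/(21*27 + 21*(-1)) = -4 + 1/(567 - 21) = -4 + 1/546 = -2183/546 ≈ -3.9982)
(-884 + (a - D))**2 = (-884 + (-2183/546 - 1*(-638)))**2 = (-884 + (-2183/546 + 638))**2 = (-884 + 346165/546)**2 = (-136499/546)**2 = 18631977001/298116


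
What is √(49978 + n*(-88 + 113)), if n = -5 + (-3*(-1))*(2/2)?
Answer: 158*√2 ≈ 223.45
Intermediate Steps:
n = -2 (n = -5 + 3*(2*(½)) = -5 + 3*1 = -5 + 3 = -2)
√(49978 + n*(-88 + 113)) = √(49978 - 2*(-88 + 113)) = √(49978 - 2*25) = √(49978 - 50) = √49928 = 158*√2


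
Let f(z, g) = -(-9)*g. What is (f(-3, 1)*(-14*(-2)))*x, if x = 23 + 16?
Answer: 9828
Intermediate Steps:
f(z, g) = 9*g
x = 39
(f(-3, 1)*(-14*(-2)))*x = ((9*1)*(-14*(-2)))*39 = (9*28)*39 = 252*39 = 9828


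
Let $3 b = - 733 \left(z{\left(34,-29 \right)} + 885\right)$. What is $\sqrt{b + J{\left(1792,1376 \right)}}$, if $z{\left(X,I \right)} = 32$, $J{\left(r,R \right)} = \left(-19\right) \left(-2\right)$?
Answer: $\frac{i \sqrt{2016141}}{3} \approx 473.3 i$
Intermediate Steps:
$J{\left(r,R \right)} = 38$
$b = - \frac{672161}{3}$ ($b = \frac{\left(-733\right) \left(32 + 885\right)}{3} = \frac{\left(-733\right) 917}{3} = \frac{1}{3} \left(-672161\right) = - \frac{672161}{3} \approx -2.2405 \cdot 10^{5}$)
$\sqrt{b + J{\left(1792,1376 \right)}} = \sqrt{- \frac{672161}{3} + 38} = \sqrt{- \frac{672047}{3}} = \frac{i \sqrt{2016141}}{3}$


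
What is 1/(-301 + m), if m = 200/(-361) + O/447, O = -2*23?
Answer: -161367/48677473 ≈ -0.0033150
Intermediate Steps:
O = -46
m = -106006/161367 (m = 200/(-361) - 46/447 = 200*(-1/361) - 46*1/447 = -200/361 - 46/447 = -106006/161367 ≈ -0.65693)
1/(-301 + m) = 1/(-301 - 106006/161367) = 1/(-48677473/161367) = -161367/48677473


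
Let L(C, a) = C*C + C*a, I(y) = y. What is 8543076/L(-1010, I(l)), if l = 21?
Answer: 4271538/499445 ≈ 8.5526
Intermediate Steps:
L(C, a) = C² + C*a
8543076/L(-1010, I(l)) = 8543076/((-1010*(-1010 + 21))) = 8543076/((-1010*(-989))) = 8543076/998890 = 8543076*(1/998890) = 4271538/499445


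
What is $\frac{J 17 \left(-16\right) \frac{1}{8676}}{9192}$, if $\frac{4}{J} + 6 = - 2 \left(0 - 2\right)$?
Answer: $\frac{17}{2492181} \approx 6.8213 \cdot 10^{-6}$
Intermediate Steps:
$J = -2$ ($J = \frac{4}{-6 - 2 \left(0 - 2\right)} = \frac{4}{-6 - -4} = \frac{4}{-6 + 4} = \frac{4}{-2} = 4 \left(- \frac{1}{2}\right) = -2$)
$\frac{J 17 \left(-16\right) \frac{1}{8676}}{9192} = \frac{\left(-2\right) 17 \left(-16\right) \frac{1}{8676}}{9192} = \left(-34\right) \left(-16\right) \frac{1}{8676} \cdot \frac{1}{9192} = 544 \cdot \frac{1}{8676} \cdot \frac{1}{9192} = \frac{136}{2169} \cdot \frac{1}{9192} = \frac{17}{2492181}$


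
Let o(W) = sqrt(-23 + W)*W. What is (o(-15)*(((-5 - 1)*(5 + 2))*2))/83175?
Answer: 84*I*sqrt(38)/5545 ≈ 0.093383*I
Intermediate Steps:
o(W) = W*sqrt(-23 + W)
(o(-15)*(((-5 - 1)*(5 + 2))*2))/83175 = ((-15*sqrt(-23 - 15))*(((-5 - 1)*(5 + 2))*2))/83175 = ((-15*I*sqrt(38))*(-6*7*2))*(1/83175) = ((-15*I*sqrt(38))*(-42*2))*(1/83175) = (-15*I*sqrt(38)*(-84))*(1/83175) = (1260*I*sqrt(38))*(1/83175) = 84*I*sqrt(38)/5545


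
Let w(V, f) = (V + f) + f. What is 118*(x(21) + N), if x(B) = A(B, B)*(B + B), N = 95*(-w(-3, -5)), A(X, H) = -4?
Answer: 125906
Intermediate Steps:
w(V, f) = V + 2*f
N = 1235 (N = 95*(-(-3 + 2*(-5))) = 95*(-(-3 - 10)) = 95*(-1*(-13)) = 95*13 = 1235)
x(B) = -8*B (x(B) = -4*(B + B) = -8*B)
118*(x(21) + N) = 118*(-8*21 + 1235) = 118*(-168 + 1235) = 118*1067 = 125906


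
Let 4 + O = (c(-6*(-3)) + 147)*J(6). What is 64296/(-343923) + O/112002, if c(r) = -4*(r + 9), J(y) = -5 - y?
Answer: -2450066417/12840021282 ≈ -0.19081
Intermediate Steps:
c(r) = -36 - 4*r (c(r) = -4*(9 + r) = -36 - 4*r)
O = -433 (O = -4 + ((-36 - (-24)*(-3)) + 147)*(-5 - 1*6) = -4 + ((-36 - 4*18) + 147)*(-5 - 6) = -4 + ((-36 - 72) + 147)*(-11) = -4 + (-108 + 147)*(-11) = -4 + 39*(-11) = -4 - 429 = -433)
64296/(-343923) + O/112002 = 64296/(-343923) - 433/112002 = 64296*(-1/343923) - 433*1/112002 = -21432/114641 - 433/112002 = -2450066417/12840021282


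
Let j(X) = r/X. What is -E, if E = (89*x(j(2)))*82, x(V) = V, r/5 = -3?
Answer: 54735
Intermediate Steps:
r = -15 (r = 5*(-3) = -15)
j(X) = -15/X
E = -54735 (E = (89*(-15/2))*82 = -1335/2*82 = -54735)
-E = -1*(-54735) = 54735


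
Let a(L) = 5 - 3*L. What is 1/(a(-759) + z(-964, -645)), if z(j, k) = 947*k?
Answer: -1/608533 ≈ -1.6433e-6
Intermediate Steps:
1/(a(-759) + z(-964, -645)) = 1/((5 - 3*(-759)) + 947*(-645)) = 1/((5 + 2277) - 610815) = 1/(2282 - 610815) = 1/(-608533) = -1/608533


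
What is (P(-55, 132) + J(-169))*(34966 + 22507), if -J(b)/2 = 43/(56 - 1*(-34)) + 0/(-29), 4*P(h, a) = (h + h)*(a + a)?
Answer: -18778900439/45 ≈ -4.1731e+8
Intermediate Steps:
P(h, a) = a*h (P(h, a) = ((h + h)*(a + a))/4 = ((2*h)*(2*a))/4 = (4*a*h)/4 = a*h)
J(b) = -43/45 (J(b) = -2*(43/(56 - 1*(-34)) + 0/(-29)) = -2*(43/(56 + 34) + 0*(-1/29)) = -2*(43/90 + 0) = -2*43/90 = -43/45)
(P(-55, 132) + J(-169))*(34966 + 22507) = (132*(-55) - 43/45)*(34966 + 22507) = (-7260 - 43/45)*57473 = -326743/45*57473 = -18778900439/45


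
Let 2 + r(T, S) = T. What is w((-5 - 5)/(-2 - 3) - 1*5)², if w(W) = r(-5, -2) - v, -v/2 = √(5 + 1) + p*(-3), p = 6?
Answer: 1873 - 172*√6 ≈ 1451.7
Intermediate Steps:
r(T, S) = -2 + T
v = 36 - 2*√6 (v = -2*(√(5 + 1) + 6*(-3)) = -2*(√6 - 18) = -2*(-18 + √6) = 36 - 2*√6 ≈ 31.101)
w(W) = -43 + 2*√6 (w(W) = (-2 - 5) - (36 - 2*√6) = -7 + (-36 + 2*√6) = -43 + 2*√6)
w((-5 - 5)/(-2 - 3) - 1*5)² = (-43 + 2*√6)²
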